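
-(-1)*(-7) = -7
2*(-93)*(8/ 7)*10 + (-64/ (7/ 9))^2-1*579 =199245/ 49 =4066.22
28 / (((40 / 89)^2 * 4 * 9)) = 55447 / 14400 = 3.85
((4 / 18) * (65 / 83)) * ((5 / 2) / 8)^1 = 325 / 5976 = 0.05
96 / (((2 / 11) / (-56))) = -29568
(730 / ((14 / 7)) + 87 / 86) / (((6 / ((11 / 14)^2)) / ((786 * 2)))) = 498941927 / 8428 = 59200.51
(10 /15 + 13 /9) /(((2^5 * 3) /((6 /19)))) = 1 /144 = 0.01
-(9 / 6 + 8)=-19 / 2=-9.50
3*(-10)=-30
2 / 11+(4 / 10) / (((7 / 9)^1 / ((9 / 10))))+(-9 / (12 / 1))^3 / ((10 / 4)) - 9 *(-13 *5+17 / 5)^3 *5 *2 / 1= 1295881732741 / 61600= 21037041.12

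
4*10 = 40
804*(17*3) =41004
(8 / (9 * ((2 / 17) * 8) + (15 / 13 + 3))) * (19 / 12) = 4199 / 4185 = 1.00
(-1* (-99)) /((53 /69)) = 6831 /53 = 128.89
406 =406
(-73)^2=5329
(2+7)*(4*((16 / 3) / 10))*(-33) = -3168 / 5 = -633.60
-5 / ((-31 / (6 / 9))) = 0.11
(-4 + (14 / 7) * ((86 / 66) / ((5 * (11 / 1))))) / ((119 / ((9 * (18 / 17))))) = -22788 / 71995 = -0.32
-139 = -139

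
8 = 8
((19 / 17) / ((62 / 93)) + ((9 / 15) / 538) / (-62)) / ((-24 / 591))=-936376263 / 22682080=-41.28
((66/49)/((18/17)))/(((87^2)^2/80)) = 0.00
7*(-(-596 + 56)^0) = -7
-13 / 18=-0.72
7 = 7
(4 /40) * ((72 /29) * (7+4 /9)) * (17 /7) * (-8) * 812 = -29158.40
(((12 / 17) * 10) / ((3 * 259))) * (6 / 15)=16 / 4403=0.00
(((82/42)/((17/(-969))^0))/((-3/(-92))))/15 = 3772/945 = 3.99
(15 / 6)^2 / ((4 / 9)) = 225 / 16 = 14.06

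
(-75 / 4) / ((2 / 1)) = -9.38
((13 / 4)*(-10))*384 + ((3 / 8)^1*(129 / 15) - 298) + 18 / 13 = -6642163 / 520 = -12773.39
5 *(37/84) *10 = 925/42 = 22.02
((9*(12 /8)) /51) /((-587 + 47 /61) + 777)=61 /43962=0.00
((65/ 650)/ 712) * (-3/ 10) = -3/ 71200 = -0.00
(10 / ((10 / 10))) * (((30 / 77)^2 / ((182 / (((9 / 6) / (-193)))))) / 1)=-6750 / 104131027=-0.00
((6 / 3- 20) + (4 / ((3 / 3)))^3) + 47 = 93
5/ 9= 0.56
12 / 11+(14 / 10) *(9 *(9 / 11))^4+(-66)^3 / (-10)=481204275 / 14641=32866.90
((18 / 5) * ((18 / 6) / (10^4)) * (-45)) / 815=-0.00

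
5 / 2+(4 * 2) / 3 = 31 / 6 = 5.17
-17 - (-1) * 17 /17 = -16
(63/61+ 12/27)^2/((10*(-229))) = -657721/690208290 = -0.00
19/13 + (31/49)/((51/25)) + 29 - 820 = -25639661/32487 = -789.23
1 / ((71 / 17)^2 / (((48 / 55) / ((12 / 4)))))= 4624 / 277255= 0.02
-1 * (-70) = 70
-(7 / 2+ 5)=-17 / 2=-8.50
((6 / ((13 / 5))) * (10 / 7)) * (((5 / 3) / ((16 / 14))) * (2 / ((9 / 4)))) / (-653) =-500 / 76401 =-0.01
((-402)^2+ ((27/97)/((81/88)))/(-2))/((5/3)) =96962.31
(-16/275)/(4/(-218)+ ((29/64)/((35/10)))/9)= 3515904/239525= 14.68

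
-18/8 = -9/4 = -2.25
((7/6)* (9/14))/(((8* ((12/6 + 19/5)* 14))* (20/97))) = 291/51968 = 0.01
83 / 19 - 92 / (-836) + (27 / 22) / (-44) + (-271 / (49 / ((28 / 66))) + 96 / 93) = 37554085 / 11973192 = 3.14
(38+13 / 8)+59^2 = 28165 / 8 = 3520.62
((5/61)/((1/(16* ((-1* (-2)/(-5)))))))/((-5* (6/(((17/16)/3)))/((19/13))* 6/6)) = 323/35685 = 0.01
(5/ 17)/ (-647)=-5/ 10999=-0.00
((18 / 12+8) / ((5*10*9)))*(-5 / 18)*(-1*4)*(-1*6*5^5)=-11875 / 27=-439.81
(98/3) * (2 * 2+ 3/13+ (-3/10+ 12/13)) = 30919/195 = 158.56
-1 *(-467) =467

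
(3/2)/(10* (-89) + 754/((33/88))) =9/6724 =0.00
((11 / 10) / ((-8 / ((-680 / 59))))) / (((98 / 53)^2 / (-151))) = -79317733 / 1133272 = -69.99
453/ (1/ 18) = 8154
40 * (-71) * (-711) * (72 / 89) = 145385280 / 89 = 1633542.47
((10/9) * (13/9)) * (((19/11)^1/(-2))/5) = -247/891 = -0.28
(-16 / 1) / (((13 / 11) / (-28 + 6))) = 3872 / 13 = 297.85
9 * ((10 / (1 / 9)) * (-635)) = -514350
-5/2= -2.50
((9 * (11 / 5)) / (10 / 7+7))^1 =693 / 295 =2.35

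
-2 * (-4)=8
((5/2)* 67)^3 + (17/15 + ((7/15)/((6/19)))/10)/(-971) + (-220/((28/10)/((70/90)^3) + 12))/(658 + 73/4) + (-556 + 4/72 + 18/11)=3980488318181218453/847116518600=4698867.55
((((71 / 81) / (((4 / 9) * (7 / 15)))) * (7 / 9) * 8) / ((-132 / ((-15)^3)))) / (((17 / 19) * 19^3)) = 44375 / 405042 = 0.11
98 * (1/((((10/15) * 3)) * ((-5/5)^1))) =-49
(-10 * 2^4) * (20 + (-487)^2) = -37950240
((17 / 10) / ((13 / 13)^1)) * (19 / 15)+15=2573 / 150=17.15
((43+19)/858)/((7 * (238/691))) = 0.03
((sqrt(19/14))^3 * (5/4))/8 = 95 * sqrt(266)/6272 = 0.25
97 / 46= 2.11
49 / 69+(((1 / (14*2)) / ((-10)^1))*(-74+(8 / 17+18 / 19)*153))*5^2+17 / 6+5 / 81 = -324164 / 35397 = -9.16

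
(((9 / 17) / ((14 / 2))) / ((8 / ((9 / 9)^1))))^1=0.01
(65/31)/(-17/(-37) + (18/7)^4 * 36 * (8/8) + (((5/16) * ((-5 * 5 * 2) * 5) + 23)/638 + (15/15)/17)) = 501033573040/376213758795821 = 0.00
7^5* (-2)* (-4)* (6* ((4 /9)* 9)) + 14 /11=3226945.27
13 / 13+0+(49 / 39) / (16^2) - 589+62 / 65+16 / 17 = -497387963 / 848640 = -586.10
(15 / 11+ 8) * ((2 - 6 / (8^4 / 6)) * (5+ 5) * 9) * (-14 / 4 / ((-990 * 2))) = 1470119 / 495616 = 2.97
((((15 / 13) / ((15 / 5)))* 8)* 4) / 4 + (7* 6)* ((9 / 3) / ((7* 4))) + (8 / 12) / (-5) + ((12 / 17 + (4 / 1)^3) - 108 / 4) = 299341 / 6630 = 45.15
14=14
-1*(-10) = 10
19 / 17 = 1.12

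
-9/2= -4.50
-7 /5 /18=-7 /90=-0.08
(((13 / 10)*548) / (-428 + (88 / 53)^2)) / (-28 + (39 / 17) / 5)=85048093 / 1398171614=0.06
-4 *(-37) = 148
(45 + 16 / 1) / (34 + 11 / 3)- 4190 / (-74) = 243506 / 4181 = 58.24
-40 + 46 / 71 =-2794 / 71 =-39.35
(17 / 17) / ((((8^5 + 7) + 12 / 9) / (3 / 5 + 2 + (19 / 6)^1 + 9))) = 443 / 983290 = 0.00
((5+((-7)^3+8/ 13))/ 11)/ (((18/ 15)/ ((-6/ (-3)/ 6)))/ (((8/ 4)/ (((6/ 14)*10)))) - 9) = 10234/ 429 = 23.86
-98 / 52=-49 / 26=-1.88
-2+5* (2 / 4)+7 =15 / 2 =7.50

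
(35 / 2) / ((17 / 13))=455 / 34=13.38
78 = 78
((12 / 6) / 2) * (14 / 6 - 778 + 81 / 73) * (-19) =3222932 / 219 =14716.58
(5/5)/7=1/7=0.14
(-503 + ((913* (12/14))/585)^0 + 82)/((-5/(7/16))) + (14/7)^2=163/4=40.75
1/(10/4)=2/5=0.40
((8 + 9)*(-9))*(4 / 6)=-102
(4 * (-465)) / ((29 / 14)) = -26040 / 29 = -897.93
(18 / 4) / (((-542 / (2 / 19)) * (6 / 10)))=-15 / 10298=-0.00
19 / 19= 1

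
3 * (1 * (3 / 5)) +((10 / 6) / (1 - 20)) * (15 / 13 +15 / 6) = 1.48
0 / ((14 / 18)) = 0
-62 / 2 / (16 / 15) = -465 / 16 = -29.06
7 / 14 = 1 / 2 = 0.50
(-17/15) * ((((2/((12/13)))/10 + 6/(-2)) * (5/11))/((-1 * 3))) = -2839/5940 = -0.48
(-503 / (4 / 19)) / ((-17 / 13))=124241 / 68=1827.07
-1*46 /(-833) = 46 /833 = 0.06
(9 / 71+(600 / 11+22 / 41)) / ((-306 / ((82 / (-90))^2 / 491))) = -72481481 / 237617805150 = -0.00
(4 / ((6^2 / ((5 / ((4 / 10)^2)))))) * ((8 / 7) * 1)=250 / 63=3.97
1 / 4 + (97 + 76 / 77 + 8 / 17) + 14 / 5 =2657469 / 26180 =101.51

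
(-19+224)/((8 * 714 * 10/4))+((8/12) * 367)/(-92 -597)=-670519/1967784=-0.34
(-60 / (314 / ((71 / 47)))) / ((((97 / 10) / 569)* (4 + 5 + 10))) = -12119700 / 13599497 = -0.89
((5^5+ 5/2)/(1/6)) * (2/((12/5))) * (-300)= -4691250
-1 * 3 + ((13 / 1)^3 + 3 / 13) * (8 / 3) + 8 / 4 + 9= 228824 / 39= 5867.28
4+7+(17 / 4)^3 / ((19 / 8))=6585 / 152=43.32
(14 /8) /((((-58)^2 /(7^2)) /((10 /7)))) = 245 /6728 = 0.04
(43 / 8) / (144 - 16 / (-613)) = 26359 / 706304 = 0.04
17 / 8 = 2.12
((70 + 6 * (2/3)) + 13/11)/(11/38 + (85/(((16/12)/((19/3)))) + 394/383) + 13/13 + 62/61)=1468411276/7950959599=0.18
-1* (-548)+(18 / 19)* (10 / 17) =177184 / 323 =548.56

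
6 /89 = 0.07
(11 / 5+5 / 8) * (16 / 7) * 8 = 1808 / 35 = 51.66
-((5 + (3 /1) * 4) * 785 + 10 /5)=-13347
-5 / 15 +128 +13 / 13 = 386 / 3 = 128.67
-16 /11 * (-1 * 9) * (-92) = -13248 /11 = -1204.36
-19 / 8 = -2.38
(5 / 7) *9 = 6.43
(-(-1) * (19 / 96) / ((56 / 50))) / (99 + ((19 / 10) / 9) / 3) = 21375 / 11983552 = 0.00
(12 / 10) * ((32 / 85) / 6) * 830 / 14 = 2656 / 595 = 4.46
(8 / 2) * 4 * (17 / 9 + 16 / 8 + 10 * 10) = 14960 / 9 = 1662.22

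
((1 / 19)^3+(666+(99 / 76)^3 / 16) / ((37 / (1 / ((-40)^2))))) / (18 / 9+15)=947863871 / 1413713428480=0.00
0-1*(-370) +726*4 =3274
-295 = -295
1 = 1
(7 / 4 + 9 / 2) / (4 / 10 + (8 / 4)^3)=125 / 168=0.74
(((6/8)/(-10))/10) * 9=-27/400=-0.07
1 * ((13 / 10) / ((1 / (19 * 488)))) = 60268 / 5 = 12053.60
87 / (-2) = -87 / 2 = -43.50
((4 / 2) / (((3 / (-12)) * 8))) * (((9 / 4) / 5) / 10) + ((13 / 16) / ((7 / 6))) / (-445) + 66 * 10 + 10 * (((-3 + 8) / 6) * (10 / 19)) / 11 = 25794742073 / 39062100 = 660.35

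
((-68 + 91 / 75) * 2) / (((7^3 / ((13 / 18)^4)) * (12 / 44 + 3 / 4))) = -1573682539 / 15190355250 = -0.10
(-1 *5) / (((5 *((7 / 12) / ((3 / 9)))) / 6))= -3.43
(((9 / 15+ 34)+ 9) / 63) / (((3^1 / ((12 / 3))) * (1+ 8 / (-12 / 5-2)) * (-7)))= 0.16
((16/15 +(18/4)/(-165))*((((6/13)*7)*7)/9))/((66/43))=722701/424710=1.70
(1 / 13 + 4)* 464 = 24592 / 13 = 1891.69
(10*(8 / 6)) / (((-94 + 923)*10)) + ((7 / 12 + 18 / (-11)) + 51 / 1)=5465773 / 109428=49.95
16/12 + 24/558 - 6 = -430/93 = -4.62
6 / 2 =3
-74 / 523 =-0.14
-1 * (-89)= 89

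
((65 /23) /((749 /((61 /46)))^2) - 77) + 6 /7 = -2078912704427 /27302796668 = -76.14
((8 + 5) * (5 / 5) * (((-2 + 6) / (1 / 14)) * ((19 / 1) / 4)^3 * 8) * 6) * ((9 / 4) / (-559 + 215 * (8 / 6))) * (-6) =7982793 / 43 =185646.35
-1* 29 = -29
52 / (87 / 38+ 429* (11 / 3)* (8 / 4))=1976 / 119635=0.02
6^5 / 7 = 7776 / 7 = 1110.86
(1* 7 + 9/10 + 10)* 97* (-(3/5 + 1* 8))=-746609/50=-14932.18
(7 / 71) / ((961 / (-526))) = -3682 / 68231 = -0.05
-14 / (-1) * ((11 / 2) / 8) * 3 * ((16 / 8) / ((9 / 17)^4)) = 6431117 / 8748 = 735.15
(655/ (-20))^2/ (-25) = -17161/ 400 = -42.90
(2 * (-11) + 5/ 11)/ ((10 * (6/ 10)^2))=-395/ 66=-5.98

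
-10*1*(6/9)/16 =-0.42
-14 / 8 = -1.75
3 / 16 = 0.19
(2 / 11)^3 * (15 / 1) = 120 / 1331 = 0.09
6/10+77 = 388/5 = 77.60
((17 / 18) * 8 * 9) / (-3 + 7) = 17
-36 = -36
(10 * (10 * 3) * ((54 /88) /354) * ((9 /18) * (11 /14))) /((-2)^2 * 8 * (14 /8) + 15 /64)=5400 /1486387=0.00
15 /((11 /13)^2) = 20.95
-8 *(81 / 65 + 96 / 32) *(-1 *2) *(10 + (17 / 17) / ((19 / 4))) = 856704 / 1235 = 693.69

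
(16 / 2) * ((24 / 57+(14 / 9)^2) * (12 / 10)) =69952 / 2565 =27.27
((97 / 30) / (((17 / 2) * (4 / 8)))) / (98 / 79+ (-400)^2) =7663 / 1611612495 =0.00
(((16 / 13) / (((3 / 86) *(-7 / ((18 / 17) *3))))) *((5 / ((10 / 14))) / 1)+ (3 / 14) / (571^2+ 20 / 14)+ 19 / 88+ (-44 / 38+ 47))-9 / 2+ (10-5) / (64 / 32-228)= -6721916286045447 / 95296982584232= -70.54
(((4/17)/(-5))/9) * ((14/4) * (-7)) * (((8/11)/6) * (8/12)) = 784/75735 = 0.01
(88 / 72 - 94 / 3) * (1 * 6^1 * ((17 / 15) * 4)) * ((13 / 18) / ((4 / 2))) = -119782 / 405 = -295.76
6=6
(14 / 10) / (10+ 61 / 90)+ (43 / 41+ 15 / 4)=776971 / 157604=4.93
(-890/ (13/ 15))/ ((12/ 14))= -15575/ 13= -1198.08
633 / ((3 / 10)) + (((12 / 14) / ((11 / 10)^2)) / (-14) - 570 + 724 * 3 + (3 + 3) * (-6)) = 21794704 / 5929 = 3675.95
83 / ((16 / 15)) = 1245 / 16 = 77.81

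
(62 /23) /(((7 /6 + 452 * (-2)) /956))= -2.85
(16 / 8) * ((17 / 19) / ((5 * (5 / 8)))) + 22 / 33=1766 / 1425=1.24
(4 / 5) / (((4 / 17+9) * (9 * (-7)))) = -68 / 49455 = -0.00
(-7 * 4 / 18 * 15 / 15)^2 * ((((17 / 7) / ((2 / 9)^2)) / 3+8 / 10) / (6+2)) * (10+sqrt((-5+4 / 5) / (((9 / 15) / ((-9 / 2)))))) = 16849 * sqrt(14) / 2160+16849 / 324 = 81.19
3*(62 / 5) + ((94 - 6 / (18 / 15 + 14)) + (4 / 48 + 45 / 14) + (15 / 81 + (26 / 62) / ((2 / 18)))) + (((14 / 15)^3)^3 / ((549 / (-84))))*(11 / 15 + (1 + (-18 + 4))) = 242032384714854944531 / 1740351638320312500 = 139.07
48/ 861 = 16/ 287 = 0.06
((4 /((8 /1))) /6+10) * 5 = 605 /12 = 50.42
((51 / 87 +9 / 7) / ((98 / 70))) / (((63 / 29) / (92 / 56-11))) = -124450 / 21609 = -5.76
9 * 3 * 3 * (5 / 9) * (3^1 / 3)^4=45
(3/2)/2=0.75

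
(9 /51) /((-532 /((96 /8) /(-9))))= 1 /2261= 0.00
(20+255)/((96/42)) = 1925/16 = 120.31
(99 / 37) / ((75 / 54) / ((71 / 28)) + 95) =63261 / 2259035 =0.03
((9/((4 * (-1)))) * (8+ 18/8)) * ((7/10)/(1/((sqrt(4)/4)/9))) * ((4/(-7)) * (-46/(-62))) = 943/2480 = 0.38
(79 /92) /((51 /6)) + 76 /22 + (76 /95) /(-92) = 152551 /43010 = 3.55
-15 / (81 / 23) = -4.26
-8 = -8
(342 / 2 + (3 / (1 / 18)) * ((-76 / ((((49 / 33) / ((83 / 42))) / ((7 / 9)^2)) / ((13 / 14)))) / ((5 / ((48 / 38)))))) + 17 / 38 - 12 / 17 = -95654729 / 158270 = -604.38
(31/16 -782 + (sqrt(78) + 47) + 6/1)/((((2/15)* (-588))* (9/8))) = 58165/7056 -5* sqrt(78)/441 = 8.14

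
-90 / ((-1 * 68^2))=45 / 2312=0.02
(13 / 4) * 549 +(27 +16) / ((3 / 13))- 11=23515 / 12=1959.58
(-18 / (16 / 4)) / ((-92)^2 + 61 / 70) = -315 / 592541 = -0.00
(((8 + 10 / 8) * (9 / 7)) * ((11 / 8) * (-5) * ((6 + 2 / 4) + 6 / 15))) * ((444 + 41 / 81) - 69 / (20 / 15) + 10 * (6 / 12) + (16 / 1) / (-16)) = -1203347189 / 5376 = -223836.90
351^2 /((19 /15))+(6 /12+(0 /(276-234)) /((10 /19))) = 3696049 /38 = 97264.45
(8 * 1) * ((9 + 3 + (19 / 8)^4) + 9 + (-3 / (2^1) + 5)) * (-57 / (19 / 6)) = -2076057 / 256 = -8109.60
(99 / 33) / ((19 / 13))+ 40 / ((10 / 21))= 86.05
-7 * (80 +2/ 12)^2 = -44986.86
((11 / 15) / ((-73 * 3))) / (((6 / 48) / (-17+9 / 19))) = 27632 / 62415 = 0.44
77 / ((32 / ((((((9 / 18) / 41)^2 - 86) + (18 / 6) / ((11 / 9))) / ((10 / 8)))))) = -8651083 / 53792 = -160.82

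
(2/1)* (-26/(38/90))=-2340/19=-123.16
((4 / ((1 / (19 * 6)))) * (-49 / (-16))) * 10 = 13965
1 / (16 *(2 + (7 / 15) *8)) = 15 / 1376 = 0.01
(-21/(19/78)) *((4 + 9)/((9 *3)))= -2366/57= -41.51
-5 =-5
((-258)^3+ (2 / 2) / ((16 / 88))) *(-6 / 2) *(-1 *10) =-515205195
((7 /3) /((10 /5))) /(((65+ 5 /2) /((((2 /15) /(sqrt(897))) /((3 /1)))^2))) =28 /735652125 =0.00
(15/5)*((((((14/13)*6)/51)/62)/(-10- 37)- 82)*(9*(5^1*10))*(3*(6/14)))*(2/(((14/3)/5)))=-4812086718000/15777853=-304989.96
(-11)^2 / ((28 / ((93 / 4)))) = 11253 / 112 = 100.47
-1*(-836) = 836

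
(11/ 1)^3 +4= 1335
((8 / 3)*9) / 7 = 24 / 7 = 3.43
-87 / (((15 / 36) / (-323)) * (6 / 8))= 449616 / 5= 89923.20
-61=-61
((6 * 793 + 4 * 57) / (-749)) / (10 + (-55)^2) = -4986 / 2273215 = -0.00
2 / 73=0.03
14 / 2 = 7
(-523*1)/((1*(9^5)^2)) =-523/3486784401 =-0.00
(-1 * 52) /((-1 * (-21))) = -52 /21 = -2.48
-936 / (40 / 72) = -8424 / 5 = -1684.80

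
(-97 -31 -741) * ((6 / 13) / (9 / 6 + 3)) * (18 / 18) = -3476 / 39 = -89.13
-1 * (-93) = 93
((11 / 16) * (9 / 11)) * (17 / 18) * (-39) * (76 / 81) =-4199 / 216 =-19.44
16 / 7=2.29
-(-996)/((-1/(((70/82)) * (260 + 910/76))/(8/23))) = -1441112400/17917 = -80432.68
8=8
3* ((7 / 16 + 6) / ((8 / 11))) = 3399 / 128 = 26.55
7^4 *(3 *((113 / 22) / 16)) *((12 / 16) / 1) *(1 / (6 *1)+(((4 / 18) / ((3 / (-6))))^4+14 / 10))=2784.65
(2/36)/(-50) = -1/900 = -0.00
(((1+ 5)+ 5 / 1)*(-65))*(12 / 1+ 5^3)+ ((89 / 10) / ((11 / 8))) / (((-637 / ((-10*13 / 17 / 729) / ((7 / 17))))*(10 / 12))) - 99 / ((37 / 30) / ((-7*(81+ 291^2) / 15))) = 521937175381103 / 169615215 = 3077183.70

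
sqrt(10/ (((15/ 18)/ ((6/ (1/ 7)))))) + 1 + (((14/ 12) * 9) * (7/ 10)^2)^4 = 6 * sqrt(14) + 1122744263281/ 1600000000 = 724.17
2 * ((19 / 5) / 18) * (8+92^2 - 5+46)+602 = 188837 / 45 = 4196.38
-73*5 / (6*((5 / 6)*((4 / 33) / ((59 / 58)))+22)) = -710655 / 258164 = -2.75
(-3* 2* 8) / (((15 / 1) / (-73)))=1168 / 5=233.60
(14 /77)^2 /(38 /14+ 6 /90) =105 /8833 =0.01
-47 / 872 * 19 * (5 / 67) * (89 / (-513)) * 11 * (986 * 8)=1150.44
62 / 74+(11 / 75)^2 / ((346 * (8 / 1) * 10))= 0.84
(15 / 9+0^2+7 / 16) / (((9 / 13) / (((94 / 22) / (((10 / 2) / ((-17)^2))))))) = 17834479 / 23760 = 750.61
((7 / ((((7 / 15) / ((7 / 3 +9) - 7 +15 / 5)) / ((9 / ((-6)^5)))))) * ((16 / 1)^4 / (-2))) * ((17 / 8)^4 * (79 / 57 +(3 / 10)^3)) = 73993676009 / 615600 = 120197.65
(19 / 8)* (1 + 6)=133 / 8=16.62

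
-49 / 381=-0.13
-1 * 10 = -10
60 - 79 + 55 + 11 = 47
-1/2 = -0.50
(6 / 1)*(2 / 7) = 12 / 7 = 1.71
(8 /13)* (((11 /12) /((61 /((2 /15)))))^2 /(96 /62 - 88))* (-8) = 7502 /32815033875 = 0.00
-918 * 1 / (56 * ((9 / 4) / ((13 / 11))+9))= -221 / 147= -1.50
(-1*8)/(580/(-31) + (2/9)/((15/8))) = 8370/19451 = 0.43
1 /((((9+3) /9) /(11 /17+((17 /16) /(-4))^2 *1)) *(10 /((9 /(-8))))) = -0.06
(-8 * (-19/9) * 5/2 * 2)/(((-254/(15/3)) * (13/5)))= -9500/14859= -0.64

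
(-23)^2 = 529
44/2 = 22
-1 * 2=-2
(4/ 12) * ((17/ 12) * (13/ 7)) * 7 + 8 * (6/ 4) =18.14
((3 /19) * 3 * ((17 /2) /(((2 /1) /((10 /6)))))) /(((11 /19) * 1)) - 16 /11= 191 /44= 4.34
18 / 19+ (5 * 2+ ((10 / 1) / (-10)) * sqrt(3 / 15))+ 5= 303 / 19 - sqrt(5) / 5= 15.50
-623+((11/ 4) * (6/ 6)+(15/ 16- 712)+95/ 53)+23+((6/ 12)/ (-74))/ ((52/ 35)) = -66614463/ 50986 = -1306.52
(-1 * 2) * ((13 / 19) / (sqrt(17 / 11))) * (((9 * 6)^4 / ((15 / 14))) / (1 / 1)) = -1031704128 * sqrt(187) / 1615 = -8735815.33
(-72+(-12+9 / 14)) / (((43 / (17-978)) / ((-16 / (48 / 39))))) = -14579331 / 602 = -24218.16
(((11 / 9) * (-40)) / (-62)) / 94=110 / 13113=0.01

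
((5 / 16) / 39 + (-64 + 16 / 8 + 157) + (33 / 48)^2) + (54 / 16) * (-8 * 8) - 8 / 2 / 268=-80628739 / 668928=-120.53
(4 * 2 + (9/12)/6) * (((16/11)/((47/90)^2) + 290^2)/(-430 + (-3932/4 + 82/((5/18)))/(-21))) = -3487021321875/2027071178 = -1720.23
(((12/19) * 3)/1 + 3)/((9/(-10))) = -310/57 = -5.44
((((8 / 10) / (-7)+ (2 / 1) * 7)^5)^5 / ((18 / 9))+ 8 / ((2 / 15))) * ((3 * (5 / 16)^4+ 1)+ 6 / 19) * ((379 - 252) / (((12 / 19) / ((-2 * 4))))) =-5191838105532765048180640233174046902340560559595373516949293019577401153 / 130963732389059072344433593750000000000000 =-39643327284756736392686270000000.00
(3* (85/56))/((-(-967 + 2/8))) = 85/18046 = 0.00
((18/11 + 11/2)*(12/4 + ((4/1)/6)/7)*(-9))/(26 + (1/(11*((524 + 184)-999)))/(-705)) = -6280820325/821440634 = -7.65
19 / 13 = 1.46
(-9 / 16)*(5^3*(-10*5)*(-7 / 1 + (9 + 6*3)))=140625 / 2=70312.50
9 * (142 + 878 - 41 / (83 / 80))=732420 / 83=8824.34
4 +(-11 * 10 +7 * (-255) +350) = -1541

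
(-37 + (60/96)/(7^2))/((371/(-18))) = 130491/72716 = 1.79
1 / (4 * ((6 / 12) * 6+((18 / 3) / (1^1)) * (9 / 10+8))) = 5 / 1128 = 0.00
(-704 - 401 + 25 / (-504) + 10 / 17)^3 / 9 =-847402931992418140625 / 5660840037888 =-149695615.20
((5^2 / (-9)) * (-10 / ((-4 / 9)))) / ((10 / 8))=-50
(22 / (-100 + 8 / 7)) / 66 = -7 / 2076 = -0.00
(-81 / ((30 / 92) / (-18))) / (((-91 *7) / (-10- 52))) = 1386072 / 3185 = 435.19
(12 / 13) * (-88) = -1056 / 13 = -81.23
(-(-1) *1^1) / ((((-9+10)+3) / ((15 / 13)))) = 15 / 52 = 0.29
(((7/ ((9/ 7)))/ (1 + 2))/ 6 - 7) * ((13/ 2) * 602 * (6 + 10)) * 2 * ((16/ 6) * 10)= -5434374400/ 243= -22363680.66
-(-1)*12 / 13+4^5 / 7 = 147.21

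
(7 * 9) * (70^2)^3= 7411887000000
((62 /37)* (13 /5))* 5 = 806 /37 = 21.78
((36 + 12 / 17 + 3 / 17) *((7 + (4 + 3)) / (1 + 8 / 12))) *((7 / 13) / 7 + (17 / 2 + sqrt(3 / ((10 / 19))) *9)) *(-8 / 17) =-948024 *sqrt(570) / 7225-23489928 / 18785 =-4383.16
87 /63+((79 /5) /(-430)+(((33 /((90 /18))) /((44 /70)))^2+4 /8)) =112.09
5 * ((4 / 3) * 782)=15640 / 3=5213.33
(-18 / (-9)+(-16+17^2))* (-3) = -825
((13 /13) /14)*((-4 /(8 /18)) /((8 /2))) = -9 /56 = -0.16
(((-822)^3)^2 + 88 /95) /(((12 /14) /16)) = 1641128311015159846208 /285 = 5758344950930385425.29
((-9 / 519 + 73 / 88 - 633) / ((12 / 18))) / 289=-28873281 / 8799472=-3.28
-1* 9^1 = -9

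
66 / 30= 11 / 5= 2.20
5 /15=1 /3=0.33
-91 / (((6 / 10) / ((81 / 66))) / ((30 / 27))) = -2275 / 11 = -206.82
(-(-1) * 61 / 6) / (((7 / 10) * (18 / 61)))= 18605 / 378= 49.22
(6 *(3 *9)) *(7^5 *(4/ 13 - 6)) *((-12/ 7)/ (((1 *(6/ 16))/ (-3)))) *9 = -24868674432/ 13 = -1912974956.31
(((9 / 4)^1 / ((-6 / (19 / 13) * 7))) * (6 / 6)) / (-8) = 57 / 5824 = 0.01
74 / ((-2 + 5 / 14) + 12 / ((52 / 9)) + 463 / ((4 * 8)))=215488 / 43397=4.97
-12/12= -1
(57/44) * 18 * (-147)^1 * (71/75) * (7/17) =-12493089/9350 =-1336.16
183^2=33489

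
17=17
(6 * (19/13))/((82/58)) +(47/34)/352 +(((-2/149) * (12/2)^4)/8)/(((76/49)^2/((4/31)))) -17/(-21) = 1541123241305189/223369179249216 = 6.90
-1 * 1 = -1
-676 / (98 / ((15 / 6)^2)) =-4225 / 98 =-43.11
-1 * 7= -7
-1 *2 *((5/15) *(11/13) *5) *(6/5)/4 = -11/13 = -0.85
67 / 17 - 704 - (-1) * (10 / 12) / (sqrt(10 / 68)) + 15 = -682.89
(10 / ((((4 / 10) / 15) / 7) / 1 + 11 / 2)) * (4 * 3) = 126000 / 5779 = 21.80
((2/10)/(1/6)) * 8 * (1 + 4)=48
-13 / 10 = -1.30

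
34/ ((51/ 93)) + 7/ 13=813/ 13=62.54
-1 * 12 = -12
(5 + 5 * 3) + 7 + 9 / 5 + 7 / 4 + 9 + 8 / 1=951 / 20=47.55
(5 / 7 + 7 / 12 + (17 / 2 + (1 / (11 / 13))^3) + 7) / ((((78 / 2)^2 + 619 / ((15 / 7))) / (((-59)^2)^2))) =124965677538145 / 1011751664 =123514.18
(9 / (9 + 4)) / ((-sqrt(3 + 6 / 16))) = -2*sqrt(6) / 13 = -0.38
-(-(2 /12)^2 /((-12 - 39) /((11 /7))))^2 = -121 /165173904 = -0.00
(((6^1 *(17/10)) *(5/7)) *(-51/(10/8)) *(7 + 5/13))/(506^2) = -249696/29124095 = -0.01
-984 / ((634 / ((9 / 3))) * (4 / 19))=-7011 / 317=-22.12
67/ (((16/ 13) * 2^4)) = 3.40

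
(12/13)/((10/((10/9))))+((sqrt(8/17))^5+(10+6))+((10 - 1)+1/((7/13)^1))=128*sqrt(34)/4913+7360/273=27.11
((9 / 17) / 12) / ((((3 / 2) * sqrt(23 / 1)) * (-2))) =-sqrt(23) / 1564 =-0.00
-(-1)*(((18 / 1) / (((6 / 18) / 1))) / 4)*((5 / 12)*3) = 135 / 8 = 16.88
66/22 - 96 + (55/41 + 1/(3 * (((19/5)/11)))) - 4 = -221299/2337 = -94.69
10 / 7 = 1.43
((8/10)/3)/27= 4/405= 0.01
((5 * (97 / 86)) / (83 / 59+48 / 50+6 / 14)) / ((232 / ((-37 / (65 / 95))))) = -3520360375 / 7486110112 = -0.47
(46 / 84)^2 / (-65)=-529 / 114660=-0.00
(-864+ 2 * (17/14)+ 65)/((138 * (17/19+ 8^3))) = -52972/4706835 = -0.01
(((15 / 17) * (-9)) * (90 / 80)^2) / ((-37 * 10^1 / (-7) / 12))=-45927 / 20128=-2.28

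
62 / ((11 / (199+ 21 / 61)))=753920 / 671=1123.58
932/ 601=1.55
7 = 7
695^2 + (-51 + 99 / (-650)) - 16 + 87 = 313979151 / 650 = 483044.85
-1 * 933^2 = -870489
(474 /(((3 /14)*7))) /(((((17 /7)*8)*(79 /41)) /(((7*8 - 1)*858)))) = 6771765 /17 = 398339.12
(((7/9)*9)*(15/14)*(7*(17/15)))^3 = 1685159/8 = 210644.88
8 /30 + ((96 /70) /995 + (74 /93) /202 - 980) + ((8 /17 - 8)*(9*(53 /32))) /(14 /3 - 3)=-5822637465047 /5560890825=-1047.07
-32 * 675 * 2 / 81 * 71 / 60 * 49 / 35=-883.56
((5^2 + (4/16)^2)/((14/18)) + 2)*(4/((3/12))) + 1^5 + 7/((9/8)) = 34952/63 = 554.79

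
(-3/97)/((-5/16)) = 48/485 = 0.10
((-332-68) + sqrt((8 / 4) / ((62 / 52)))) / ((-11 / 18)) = 7200 / 11-36*sqrt(403) / 341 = 652.43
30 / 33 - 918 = -10088 / 11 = -917.09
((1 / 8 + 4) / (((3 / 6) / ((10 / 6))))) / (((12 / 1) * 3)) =55 / 144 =0.38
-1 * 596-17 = -613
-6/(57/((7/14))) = -1/19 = -0.05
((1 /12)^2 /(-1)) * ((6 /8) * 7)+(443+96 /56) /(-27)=-199673 /12096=-16.51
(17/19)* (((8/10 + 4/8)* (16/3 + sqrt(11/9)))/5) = 221* sqrt(11)/2850 + 1768/1425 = 1.50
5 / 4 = 1.25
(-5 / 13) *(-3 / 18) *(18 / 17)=15 / 221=0.07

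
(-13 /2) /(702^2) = -1 /75816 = -0.00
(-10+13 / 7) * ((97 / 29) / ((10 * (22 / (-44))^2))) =-11058 / 1015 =-10.89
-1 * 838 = -838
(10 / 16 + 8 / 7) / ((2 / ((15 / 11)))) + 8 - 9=0.21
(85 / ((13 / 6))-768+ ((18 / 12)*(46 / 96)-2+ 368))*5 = -753065 / 416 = -1810.25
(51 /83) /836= 51 /69388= 0.00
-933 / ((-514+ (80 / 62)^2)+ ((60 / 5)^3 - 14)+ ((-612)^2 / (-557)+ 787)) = -499413441 / 704549815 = -0.71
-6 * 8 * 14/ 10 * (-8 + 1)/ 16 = 147/ 5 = 29.40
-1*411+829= 418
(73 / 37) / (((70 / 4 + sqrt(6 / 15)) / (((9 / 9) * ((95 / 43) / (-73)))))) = -33250 / 9732147 + 380 * sqrt(10) / 9732147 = -0.00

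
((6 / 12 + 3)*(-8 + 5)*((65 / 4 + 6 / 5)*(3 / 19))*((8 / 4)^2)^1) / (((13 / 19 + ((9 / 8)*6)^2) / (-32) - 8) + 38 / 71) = 12.99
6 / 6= 1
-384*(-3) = 1152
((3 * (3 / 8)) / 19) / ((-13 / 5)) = -45 / 1976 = -0.02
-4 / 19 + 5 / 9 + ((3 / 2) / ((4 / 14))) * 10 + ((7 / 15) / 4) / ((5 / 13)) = 908837 / 17100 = 53.15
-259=-259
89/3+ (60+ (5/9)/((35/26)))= 5675/63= 90.08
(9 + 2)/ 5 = 11/ 5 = 2.20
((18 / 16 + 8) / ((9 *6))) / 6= 0.03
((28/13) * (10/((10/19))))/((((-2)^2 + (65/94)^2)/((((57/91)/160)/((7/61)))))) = 145933167/468101270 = 0.31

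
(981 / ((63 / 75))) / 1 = 8175 / 7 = 1167.86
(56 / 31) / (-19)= -56 / 589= -0.10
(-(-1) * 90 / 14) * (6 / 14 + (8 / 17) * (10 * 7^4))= 60507495 / 833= 72638.05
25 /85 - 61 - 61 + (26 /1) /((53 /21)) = -100375 /901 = -111.40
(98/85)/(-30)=-49/1275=-0.04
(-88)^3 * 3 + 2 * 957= -2042502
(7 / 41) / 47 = 7 / 1927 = 0.00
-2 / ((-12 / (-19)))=-19 / 6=-3.17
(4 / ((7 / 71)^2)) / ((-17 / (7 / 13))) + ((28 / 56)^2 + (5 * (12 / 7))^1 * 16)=124.36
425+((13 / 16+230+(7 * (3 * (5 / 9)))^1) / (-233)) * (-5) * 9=1758985 / 3728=471.83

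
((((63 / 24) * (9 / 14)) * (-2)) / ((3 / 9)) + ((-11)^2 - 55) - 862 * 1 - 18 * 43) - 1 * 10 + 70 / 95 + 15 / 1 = -239307 / 152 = -1574.39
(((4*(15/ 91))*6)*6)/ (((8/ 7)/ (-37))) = -9990/ 13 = -768.46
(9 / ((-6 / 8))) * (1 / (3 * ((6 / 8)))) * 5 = -80 / 3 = -26.67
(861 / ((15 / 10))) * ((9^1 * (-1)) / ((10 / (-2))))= 5166 / 5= 1033.20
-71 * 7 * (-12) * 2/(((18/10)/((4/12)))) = 19880/9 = 2208.89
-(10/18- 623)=5602/9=622.44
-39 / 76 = -0.51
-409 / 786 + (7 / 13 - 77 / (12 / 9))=-1179809 / 20436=-57.73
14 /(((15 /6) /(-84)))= -2352 /5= -470.40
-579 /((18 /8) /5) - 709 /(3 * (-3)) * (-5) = -1680.56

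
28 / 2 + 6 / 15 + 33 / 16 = 1317 / 80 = 16.46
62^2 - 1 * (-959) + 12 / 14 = 4803.86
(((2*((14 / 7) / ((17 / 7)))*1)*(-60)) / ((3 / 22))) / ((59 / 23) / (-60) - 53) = 2428800 / 177769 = 13.66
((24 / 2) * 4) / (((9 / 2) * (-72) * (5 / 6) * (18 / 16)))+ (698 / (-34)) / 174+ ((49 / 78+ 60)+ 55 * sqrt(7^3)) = 156652874 / 2595645+ 385 * sqrt(7) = 1078.97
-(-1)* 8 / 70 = 4 / 35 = 0.11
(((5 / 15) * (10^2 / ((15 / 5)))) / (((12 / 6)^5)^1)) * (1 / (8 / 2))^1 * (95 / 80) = 475 / 4608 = 0.10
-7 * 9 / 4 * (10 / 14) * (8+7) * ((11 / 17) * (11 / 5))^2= -341.96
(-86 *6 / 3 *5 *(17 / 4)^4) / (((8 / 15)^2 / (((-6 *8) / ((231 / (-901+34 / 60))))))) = -1039441813275 / 5632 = -184559981.05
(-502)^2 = 252004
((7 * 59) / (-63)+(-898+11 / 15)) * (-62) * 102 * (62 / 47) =5315667712 / 705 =7539954.20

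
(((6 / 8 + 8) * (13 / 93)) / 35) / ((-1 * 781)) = -13 / 290532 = -0.00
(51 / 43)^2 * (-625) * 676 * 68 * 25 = -1868168250000 / 1849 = -1010366819.90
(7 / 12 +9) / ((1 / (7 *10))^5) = 48320125000 / 3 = 16106708333.33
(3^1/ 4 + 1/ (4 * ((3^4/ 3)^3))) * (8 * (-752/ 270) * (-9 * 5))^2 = 133572044800/ 177147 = 754018.10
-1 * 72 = -72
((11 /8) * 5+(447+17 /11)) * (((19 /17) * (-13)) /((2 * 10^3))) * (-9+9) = 0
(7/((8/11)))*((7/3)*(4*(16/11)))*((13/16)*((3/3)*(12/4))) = 637/2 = 318.50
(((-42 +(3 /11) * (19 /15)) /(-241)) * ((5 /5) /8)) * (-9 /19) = -20619 /2014760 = -0.01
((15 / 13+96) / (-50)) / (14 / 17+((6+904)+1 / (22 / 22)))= -7157 / 3358550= -0.00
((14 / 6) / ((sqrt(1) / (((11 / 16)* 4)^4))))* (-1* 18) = -2402.04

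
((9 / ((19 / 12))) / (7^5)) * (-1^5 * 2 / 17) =-216 / 5428661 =-0.00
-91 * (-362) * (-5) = -164710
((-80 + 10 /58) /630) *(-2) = 463 /1827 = 0.25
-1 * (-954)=954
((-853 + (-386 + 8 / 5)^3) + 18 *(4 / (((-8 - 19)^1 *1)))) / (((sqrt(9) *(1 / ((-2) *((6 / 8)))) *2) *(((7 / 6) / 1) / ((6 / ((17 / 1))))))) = 4295880.85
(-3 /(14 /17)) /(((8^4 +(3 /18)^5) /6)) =-1189728 /222953479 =-0.01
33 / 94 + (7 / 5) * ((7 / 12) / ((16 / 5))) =5471 / 9024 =0.61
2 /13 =0.15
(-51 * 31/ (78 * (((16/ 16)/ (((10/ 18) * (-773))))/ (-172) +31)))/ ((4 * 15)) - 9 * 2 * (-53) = 1533479042915/ 1607438742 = 953.99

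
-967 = -967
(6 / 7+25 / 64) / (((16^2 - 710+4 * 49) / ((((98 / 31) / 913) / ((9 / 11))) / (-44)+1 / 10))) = -1654133 / 3423530880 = -0.00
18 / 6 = 3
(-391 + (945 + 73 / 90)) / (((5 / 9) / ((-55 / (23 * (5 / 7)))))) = -167167 / 50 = -3343.34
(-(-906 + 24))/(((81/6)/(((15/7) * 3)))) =420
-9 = -9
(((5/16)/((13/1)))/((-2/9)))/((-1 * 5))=9/416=0.02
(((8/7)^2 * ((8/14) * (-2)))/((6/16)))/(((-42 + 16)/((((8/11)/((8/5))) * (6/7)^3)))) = 737280/16823807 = 0.04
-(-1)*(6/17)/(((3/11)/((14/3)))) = 308/51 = 6.04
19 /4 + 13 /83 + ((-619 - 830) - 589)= -674987 /332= -2033.09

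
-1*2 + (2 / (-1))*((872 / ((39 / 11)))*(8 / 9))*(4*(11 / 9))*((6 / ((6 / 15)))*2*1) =-67529786 / 1053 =-64130.85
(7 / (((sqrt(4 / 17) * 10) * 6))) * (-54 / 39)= -21 * sqrt(17) / 260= -0.33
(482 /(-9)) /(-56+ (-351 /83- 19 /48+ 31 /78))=8321248 /9357879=0.89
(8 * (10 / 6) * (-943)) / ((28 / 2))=-898.10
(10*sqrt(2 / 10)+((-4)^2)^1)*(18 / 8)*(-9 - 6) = -540 - 135*sqrt(5) / 2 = -690.93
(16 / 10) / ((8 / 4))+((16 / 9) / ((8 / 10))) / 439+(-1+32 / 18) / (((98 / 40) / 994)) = 6249704 / 19755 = 316.36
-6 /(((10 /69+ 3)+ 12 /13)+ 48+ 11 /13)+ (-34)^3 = -932765219 /23732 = -39304.11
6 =6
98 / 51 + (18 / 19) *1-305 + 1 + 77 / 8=-2259755 / 7752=-291.51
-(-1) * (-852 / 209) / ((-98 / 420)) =25560 / 1463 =17.47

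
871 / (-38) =-871 / 38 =-22.92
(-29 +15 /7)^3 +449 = -6490665 /343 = -18923.22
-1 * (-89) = 89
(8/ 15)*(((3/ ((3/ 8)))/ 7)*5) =64/ 21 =3.05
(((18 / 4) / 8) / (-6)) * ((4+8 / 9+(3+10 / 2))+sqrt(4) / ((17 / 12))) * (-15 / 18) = 2735 / 2448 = 1.12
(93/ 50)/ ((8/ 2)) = 93/ 200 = 0.46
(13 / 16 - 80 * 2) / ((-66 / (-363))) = -28017 / 32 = -875.53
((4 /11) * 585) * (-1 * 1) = -2340 /11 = -212.73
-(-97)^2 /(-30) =9409 /30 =313.63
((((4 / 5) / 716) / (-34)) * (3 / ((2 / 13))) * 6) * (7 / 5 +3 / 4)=-5031 / 608600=-0.01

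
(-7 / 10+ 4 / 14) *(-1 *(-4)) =-58 / 35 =-1.66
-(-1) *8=8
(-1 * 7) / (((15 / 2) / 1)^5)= -224 / 759375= -0.00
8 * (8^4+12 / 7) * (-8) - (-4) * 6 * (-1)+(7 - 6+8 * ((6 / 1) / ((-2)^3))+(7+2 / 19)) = -34882656 / 133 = -262275.61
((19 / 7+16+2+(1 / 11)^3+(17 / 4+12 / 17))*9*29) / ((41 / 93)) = 394775222445 / 25975796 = 15197.81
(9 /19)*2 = 18 /19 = 0.95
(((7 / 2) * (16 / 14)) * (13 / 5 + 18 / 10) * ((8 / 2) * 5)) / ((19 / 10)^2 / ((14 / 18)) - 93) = -3.98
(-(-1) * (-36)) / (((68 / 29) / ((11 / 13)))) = -12.99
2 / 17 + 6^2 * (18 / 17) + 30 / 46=15205 / 391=38.89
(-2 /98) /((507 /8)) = -0.00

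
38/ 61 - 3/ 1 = -145/ 61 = -2.38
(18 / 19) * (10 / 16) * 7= 315 / 76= 4.14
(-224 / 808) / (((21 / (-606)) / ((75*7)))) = 4200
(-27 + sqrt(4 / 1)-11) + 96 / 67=-2316 / 67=-34.57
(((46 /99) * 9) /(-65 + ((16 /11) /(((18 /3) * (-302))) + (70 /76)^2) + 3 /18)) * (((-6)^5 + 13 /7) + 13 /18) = 4911958518412 /9668541519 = 508.04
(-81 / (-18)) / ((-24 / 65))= -195 / 16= -12.19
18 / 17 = 1.06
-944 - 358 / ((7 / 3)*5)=-34114 / 35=-974.69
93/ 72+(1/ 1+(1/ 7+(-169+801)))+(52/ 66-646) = -10.78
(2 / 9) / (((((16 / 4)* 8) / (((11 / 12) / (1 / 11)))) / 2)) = 121 / 864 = 0.14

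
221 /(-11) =-221 /11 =-20.09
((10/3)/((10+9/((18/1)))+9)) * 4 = 0.68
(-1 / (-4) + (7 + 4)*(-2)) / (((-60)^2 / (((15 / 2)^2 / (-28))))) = 87 / 7168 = 0.01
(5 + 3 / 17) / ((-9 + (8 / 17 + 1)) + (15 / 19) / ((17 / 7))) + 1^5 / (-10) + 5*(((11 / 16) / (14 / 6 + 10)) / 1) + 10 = 65161063 / 6887920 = 9.46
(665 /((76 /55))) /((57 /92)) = 44275 /57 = 776.75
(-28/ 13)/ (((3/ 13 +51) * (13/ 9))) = -14/ 481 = -0.03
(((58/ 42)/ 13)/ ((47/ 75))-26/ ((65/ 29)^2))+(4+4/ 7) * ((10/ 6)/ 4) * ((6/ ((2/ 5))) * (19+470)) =13966.42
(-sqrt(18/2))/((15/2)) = -2/5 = -0.40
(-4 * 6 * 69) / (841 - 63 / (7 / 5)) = -414 / 199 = -2.08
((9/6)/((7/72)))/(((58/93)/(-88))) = -441936/203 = -2177.02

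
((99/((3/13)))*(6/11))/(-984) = -39/164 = -0.24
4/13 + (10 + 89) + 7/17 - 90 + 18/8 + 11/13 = 11329/884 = 12.82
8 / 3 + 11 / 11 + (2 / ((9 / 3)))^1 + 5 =28 / 3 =9.33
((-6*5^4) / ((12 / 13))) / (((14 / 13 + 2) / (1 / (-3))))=21125 / 48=440.10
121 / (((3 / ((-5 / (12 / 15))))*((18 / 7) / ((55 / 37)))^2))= -448380625 / 5322672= -84.24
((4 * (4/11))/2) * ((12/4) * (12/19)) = 1.38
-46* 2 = -92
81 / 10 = 8.10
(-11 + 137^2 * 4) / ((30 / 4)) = 10008.67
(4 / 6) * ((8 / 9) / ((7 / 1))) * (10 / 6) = 80 / 567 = 0.14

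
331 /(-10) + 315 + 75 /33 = 31259 /110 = 284.17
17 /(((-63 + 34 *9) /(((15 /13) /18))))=85 /18954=0.00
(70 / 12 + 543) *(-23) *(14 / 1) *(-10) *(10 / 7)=2524633.33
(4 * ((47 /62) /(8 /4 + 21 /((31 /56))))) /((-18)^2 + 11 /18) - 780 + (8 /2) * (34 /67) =-188522912626 /242326739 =-777.97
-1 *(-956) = 956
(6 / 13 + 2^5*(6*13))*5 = 162270 / 13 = 12482.31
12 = 12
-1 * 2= -2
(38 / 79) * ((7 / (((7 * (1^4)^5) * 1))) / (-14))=-19 / 553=-0.03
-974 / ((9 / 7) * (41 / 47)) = -320446 / 369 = -868.42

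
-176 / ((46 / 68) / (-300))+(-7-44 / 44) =78044.17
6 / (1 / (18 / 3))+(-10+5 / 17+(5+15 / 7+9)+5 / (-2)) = 9505 / 238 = 39.94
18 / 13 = 1.38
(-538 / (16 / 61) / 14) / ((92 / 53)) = -869677 / 10304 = -84.40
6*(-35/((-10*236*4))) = 21/944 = 0.02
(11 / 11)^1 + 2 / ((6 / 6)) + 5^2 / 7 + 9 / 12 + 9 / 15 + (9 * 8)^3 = 52255829 / 140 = 373255.92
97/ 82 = 1.18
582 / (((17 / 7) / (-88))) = -358512 / 17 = -21088.94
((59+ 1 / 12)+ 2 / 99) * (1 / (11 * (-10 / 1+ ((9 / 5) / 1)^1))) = -117025 / 178596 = -0.66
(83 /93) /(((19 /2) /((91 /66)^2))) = 687323 /3848526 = 0.18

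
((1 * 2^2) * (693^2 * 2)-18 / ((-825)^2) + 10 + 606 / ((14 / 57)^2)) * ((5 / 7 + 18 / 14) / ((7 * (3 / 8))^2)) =1827103112107456 / 1634180625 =1118054.57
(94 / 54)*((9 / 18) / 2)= 47 / 108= 0.44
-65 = -65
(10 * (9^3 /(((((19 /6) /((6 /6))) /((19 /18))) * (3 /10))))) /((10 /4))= 3240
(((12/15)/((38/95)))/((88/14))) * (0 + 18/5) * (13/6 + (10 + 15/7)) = 1803/110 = 16.39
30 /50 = 3 /5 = 0.60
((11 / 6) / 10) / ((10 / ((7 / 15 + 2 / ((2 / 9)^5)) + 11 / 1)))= 9773357 / 144000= 67.87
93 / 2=46.50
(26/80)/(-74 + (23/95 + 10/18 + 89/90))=-2223/493940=-0.00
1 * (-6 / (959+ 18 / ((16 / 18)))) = -24 / 3917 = -0.01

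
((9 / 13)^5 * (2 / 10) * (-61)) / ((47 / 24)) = -86447736 / 87253855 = -0.99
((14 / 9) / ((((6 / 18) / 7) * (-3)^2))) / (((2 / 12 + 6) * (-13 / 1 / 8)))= -1568 / 4329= -0.36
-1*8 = -8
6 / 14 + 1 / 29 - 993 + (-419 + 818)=-120488 / 203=-593.54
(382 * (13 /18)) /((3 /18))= 4966 /3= 1655.33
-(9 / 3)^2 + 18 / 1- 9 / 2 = 9 / 2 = 4.50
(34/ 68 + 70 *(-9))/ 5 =-1259/ 10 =-125.90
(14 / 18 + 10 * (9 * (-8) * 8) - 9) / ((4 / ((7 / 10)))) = -181699 / 180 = -1009.44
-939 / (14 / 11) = -10329 / 14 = -737.79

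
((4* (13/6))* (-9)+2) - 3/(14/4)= -538/7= -76.86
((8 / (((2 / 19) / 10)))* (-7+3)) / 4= -760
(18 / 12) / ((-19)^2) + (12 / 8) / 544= 2715 / 392768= 0.01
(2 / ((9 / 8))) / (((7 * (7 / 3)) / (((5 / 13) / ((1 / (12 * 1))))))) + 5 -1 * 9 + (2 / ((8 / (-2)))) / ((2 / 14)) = -8915 / 1274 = -7.00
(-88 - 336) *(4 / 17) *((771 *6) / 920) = -980712 / 1955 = -501.64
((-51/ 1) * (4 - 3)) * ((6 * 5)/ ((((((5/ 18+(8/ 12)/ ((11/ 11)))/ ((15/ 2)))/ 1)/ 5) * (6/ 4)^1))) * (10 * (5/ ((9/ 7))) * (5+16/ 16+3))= -14175000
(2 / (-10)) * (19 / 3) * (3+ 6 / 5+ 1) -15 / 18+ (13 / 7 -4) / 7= -18929 / 2450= -7.73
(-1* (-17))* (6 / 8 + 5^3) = 8551 / 4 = 2137.75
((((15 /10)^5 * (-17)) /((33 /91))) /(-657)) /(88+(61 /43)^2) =25743627 /4276662368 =0.01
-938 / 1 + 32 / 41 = -38426 / 41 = -937.22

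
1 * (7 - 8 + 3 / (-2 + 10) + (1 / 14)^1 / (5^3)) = -0.62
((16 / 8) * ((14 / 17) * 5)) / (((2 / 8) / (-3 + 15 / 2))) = 2520 / 17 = 148.24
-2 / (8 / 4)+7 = 6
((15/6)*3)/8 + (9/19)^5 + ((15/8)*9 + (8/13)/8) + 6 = 12316018123/515028592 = 23.91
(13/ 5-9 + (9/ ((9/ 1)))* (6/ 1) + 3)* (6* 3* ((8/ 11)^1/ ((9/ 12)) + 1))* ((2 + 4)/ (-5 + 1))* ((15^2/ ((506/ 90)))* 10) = -154001250/ 2783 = -55336.42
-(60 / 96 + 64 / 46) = -371 / 184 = -2.02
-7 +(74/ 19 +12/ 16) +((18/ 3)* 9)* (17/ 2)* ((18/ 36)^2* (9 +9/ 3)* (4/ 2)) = 209125/ 76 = 2751.64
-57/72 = -19/24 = -0.79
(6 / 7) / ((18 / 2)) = 2 / 21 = 0.10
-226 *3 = -678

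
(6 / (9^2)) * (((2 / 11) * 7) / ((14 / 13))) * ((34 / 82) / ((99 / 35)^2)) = 541450 / 119346777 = 0.00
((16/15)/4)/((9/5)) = 4/27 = 0.15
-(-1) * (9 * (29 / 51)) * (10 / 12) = 145 / 34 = 4.26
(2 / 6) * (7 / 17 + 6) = 109 / 51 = 2.14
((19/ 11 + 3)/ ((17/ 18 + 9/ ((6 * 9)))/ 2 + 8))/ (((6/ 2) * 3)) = 0.06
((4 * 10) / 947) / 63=40 / 59661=0.00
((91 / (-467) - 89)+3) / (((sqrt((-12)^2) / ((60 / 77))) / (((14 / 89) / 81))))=-402530 / 37032633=-0.01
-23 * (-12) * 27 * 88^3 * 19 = 96488257536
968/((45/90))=1936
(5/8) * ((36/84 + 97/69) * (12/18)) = 2215/2898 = 0.76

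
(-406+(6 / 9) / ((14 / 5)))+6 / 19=-405.45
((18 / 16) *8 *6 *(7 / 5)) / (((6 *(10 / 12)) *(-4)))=-189 / 50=-3.78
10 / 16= 5 / 8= 0.62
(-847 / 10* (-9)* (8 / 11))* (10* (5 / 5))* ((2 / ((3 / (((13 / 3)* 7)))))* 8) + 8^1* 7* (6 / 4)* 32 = 899584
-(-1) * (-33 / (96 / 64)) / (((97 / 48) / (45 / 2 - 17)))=-5808 / 97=-59.88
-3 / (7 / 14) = -6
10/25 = 2/5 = 0.40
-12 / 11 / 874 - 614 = -2951504 / 4807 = -614.00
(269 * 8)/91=2152/91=23.65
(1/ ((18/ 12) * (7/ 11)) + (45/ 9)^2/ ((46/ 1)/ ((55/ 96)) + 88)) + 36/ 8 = 1107199/ 194376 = 5.70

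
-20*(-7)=140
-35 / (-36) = 35 / 36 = 0.97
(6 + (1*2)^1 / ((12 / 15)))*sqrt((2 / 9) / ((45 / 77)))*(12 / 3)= 34*sqrt(770) / 45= 20.97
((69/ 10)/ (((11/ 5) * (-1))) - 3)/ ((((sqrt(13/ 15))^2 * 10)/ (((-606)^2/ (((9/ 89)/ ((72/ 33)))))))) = -8824681080/ 1573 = -5610096.05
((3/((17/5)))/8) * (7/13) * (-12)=-315/442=-0.71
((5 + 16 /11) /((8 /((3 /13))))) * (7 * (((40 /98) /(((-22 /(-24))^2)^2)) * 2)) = 22083840 /14655641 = 1.51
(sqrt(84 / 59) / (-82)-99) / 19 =-99 / 19-sqrt(1239) / 45961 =-5.21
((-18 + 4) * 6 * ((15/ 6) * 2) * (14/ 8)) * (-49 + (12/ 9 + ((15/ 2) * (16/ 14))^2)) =-18965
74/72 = 37/36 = 1.03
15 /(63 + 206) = 0.06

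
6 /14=3 /7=0.43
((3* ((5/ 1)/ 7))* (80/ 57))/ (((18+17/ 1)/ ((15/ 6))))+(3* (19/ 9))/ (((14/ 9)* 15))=4527/ 9310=0.49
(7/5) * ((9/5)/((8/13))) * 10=819/20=40.95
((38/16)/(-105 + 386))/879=19/1975992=0.00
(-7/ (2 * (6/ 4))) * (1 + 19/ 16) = -245/ 48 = -5.10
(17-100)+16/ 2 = -75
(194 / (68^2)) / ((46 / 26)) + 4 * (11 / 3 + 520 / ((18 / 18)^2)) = 334161767 / 159528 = 2094.69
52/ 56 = 13/ 14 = 0.93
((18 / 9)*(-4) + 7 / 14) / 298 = -0.03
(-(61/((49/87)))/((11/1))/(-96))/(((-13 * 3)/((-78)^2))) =-68991/4312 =-16.00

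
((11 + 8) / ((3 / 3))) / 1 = 19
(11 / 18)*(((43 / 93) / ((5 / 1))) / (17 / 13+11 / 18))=6149 / 208785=0.03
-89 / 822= -0.11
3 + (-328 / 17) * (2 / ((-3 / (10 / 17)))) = 9161 / 867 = 10.57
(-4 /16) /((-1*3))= 1 /12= 0.08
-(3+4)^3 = -343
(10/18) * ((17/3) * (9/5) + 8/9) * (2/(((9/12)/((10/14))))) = 19960/1701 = 11.73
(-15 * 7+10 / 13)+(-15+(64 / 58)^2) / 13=-1151146 / 10933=-105.29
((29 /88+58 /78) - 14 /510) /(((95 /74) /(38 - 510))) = -1331835202 /3464175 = -384.46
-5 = -5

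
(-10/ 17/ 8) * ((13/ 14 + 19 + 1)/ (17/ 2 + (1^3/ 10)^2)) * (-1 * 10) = 1.81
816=816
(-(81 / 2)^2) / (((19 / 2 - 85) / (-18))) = -59049 / 151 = -391.05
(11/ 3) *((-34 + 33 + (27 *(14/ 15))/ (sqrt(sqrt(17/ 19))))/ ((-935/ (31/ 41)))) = -1302 *17^(3/ 4) *19^(1/ 4)/ 296225 + 31/ 10455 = -0.07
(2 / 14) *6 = 6 / 7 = 0.86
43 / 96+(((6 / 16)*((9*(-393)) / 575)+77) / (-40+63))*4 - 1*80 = -84507053 / 1269600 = -66.56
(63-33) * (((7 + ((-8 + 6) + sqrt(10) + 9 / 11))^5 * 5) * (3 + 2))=101183835000 * sqrt(10) / 14641 + 3535647168000 / 161051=43808063.03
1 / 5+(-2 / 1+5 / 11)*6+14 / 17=-7713 / 935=-8.25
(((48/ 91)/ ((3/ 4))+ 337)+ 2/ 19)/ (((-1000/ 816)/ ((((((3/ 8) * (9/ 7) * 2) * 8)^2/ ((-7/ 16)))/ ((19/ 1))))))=2779542490752/ 1408486625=1973.42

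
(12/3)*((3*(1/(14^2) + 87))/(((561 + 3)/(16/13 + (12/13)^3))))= 18894724/5059691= 3.73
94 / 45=2.09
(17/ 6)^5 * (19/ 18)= 26977283/ 139968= 192.74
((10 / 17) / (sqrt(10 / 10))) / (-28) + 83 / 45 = 19529 / 10710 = 1.82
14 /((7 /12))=24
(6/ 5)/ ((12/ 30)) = 3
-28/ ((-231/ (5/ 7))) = 20/ 231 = 0.09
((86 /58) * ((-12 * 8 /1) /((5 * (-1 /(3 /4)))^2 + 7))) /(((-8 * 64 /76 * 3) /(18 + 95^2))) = 66493179 /53708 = 1238.05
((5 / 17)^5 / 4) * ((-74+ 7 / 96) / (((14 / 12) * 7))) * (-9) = 199603125 / 4452671552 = 0.04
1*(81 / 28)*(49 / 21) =27 / 4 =6.75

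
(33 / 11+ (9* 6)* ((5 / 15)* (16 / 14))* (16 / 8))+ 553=4180 / 7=597.14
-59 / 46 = -1.28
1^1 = 1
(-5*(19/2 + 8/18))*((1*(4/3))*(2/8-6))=20585/54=381.20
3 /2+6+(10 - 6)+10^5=200023 /2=100011.50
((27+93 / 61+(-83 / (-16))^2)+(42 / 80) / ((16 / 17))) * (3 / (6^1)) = 4371899 / 156160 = 28.00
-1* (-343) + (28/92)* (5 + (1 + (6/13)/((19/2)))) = 1959041/5681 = 344.84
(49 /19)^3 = 117649 /6859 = 17.15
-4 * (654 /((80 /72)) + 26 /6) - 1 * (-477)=-1894.73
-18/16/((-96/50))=75/128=0.59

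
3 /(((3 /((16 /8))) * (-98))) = -1 /49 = -0.02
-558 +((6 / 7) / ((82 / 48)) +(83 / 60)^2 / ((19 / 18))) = -555.69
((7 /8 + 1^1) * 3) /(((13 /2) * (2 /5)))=225 /104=2.16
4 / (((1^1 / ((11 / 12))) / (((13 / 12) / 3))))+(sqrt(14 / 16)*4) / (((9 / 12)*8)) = sqrt(14) / 6+143 / 108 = 1.95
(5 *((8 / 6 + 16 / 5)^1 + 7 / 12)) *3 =307 / 4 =76.75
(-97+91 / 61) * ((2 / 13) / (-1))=11652 / 793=14.69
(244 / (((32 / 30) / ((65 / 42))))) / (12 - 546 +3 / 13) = -257725 / 388584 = -0.66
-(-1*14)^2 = -196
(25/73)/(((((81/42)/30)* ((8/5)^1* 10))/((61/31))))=53375/81468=0.66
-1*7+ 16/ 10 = -27/ 5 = -5.40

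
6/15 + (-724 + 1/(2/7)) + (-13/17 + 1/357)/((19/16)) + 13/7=-2868349/3990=-718.88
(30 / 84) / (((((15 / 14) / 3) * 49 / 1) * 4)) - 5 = -979 / 196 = -4.99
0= 0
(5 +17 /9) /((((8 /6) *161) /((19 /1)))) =589 /966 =0.61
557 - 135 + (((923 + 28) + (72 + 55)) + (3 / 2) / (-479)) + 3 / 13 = 18683835 / 12454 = 1500.23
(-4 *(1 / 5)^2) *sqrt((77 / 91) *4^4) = -64 *sqrt(143) / 325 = -2.35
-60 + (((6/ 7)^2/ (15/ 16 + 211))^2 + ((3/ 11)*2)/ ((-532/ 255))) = -695446147285107/ 11540483951458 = -60.26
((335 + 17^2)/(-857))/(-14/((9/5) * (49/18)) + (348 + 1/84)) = -52416/24847001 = -0.00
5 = 5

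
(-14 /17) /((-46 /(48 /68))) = 84 /6647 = 0.01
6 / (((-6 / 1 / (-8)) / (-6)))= -48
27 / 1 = 27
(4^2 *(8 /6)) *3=64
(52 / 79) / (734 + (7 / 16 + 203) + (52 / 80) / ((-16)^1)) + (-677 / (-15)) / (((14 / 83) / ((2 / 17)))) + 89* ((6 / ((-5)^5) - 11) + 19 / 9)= -759.80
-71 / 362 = -0.20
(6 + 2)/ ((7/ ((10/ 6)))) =40/ 21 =1.90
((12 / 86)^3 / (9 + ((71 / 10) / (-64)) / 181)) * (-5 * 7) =-125107200 / 11840738989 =-0.01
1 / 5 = 0.20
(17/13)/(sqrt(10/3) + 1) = -51/91 + 17 * sqrt(30)/91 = 0.46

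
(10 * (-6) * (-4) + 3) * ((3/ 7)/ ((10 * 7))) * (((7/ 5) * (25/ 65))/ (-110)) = -729/ 100100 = -0.01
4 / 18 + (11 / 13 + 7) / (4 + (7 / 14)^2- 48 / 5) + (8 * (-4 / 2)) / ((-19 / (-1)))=-496286 / 237861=-2.09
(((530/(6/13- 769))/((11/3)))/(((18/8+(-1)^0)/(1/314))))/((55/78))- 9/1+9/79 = -133242835986/14994123133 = -8.89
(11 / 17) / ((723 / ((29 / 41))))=319 / 503931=0.00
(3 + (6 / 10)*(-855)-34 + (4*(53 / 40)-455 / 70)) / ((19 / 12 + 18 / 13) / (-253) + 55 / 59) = -6347796312 / 10717115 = -592.30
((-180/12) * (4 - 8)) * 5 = 300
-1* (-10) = 10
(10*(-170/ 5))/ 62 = -170/ 31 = -5.48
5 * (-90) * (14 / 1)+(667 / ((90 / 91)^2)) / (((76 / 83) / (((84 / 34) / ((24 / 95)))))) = 433079087 / 440640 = 982.84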